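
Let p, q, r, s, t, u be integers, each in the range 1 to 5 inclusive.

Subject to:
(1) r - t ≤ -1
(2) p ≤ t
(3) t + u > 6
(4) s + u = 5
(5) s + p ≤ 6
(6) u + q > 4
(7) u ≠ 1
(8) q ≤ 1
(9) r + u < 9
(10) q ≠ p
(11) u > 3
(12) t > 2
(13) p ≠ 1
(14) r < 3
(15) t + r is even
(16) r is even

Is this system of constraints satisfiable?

Satisfiable

Setting (p, q, r, s, t, u) = (2, 1, 2, 1, 4, 4) satisfies everything: constraint 1: r - t = -2; constraint 3: t + u = 8; constraint 4: s + u = 5, and the others follow.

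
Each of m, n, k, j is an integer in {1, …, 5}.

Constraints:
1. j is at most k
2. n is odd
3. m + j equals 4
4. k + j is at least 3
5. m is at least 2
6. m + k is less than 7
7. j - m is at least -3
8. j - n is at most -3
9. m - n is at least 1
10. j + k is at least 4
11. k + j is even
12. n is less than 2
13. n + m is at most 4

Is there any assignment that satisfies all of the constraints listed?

Constraints 7, 8, and 9 give n − j ≥ 3, j − m ≥ -3, m − n ≥ 1.
Adding all 3 inequalities: the left sides telescope to 0, and the right sides sum to 3 + (-3) + 1 = 1. So 0 ≥ 1, which is false.

Unsatisfiable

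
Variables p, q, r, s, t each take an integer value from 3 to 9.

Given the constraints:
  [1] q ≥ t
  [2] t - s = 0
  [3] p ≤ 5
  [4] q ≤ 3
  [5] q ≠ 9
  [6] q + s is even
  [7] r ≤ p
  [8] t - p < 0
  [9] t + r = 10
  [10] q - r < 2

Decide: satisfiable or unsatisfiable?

From constraints 1 and 4: t ≤ q ≤ 3. From constraints 3 and 7: r ≤ p ≤ 5. Hence t + r ≤ 8. But constraint 9 requires t + r = 10, and 10 > 8. Contradiction.

Unsatisfiable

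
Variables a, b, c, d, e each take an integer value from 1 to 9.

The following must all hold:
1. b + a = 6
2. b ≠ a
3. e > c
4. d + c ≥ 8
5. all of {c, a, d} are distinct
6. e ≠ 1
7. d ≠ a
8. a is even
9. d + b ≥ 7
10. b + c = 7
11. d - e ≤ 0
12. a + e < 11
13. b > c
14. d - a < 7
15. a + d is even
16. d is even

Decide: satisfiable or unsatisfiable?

Take a = 2, b = 4, c = 3, d = 6, e = 6. Then constraint 1: b + a = 6; constraint 4: d + c = 9; constraint 9: d + b = 10, and every other listed constraint is also met.

Satisfiable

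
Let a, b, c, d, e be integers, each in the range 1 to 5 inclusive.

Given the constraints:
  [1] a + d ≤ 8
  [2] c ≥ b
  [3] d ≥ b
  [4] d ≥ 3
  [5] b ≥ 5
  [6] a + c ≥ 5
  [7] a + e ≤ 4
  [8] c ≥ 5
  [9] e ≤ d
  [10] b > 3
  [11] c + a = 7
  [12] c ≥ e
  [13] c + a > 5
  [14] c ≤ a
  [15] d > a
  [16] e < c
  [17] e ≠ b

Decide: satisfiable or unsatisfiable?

From constraints 8 and 14: a ≥ c ≥ 5. From constraints 3 and 5: d ≥ b ≥ 5. Hence a + d ≥ 10. But constraint 1 requires a + d ≤ 8, and 8 < 10. Contradiction.

Unsatisfiable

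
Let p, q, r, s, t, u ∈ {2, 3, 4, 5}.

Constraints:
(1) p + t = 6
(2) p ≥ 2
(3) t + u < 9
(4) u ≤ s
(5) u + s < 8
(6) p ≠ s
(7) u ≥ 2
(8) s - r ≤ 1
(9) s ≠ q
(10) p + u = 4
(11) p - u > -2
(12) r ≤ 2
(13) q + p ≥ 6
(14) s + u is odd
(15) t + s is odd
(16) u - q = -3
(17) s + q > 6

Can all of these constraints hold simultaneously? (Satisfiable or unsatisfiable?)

Satisfiable

One satisfying assignment is p = 2, q = 5, r = 2, s = 3, t = 4, u = 2.
For the less obvious constraints — constraint 1: p + t = 6; constraint 3: t + u = 6; constraint 5: u + s = 5 — and the others hold by inspection.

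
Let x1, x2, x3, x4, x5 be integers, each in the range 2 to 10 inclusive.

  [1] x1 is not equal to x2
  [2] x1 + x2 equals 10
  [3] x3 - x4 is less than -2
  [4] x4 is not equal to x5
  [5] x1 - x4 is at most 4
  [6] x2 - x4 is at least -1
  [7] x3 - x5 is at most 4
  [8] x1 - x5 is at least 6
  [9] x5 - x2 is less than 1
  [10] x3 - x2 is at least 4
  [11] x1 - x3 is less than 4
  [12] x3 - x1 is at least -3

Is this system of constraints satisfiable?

Constraints 5, 6, 7, 8, and 10 give x5 − x3 ≥ -4, x3 − x2 ≥ 4, x2 − x4 ≥ -1, x4 − x1 ≥ -4, x1 − x5 ≥ 6.
Adding all 5 inequalities: the left sides telescope to 0, and the right sides sum to (-4) + 4 + (-1) + (-4) + 6 = 1. So 0 ≥ 1, which is false.

Unsatisfiable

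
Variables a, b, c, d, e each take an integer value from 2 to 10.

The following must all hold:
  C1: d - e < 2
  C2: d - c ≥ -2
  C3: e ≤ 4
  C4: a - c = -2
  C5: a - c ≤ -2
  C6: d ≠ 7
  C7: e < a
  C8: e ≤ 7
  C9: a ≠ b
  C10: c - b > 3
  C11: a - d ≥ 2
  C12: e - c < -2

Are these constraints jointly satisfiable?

Unsatisfiable

Constraints 2, 5, and 11 give d − c ≥ -2, c − a ≥ 2, a − d ≥ 2.
Adding all 3 inequalities: the left sides telescope to 0, and the right sides sum to (-2) + 2 + 2 = 2. So 0 ≥ 2, which is false.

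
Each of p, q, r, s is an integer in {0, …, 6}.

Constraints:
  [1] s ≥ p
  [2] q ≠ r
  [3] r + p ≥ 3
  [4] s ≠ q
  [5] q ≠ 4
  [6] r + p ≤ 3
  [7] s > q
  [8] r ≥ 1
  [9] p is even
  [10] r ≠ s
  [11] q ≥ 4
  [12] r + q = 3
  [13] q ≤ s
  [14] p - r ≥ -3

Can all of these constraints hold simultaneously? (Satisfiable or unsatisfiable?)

From constraint 8: r ≥ 1. From constraint 11: q ≥ 4. Hence r + q ≥ 5. But constraint 12 requires r + q = 3, and 3 < 5. Contradiction.

Unsatisfiable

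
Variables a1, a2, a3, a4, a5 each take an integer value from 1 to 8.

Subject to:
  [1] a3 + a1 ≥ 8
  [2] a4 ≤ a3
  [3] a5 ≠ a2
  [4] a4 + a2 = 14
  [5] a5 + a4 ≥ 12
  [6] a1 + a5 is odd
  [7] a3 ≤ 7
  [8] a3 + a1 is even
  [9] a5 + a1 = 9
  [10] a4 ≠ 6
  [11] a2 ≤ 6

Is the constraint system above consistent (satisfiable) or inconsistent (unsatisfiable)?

Unsatisfiable

From constraints 2 and 7: a4 ≤ a3 ≤ 7. From constraint 11: a2 ≤ 6. Hence a4 + a2 ≤ 13. But constraint 4 requires a4 + a2 = 14, and 14 > 13. Contradiction.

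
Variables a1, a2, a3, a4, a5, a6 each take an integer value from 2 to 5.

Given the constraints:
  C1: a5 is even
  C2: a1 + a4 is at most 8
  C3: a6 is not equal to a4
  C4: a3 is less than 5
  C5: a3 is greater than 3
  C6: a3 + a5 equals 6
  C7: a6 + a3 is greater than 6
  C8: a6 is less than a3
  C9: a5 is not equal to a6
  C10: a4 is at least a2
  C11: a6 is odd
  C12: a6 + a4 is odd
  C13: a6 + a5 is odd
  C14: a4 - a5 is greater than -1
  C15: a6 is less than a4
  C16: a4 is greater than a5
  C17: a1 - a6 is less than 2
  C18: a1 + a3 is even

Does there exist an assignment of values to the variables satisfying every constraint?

The assignment a1 = 4, a2 = 3, a3 = 4, a4 = 4, a5 = 2, a6 = 3 works:
  constraint 2 holds since a1 + a4 = 8.
  constraint 6 holds since a3 + a5 = 6.
  constraint 7 holds since a6 + a3 = 7.
The rest check out directly.

Satisfiable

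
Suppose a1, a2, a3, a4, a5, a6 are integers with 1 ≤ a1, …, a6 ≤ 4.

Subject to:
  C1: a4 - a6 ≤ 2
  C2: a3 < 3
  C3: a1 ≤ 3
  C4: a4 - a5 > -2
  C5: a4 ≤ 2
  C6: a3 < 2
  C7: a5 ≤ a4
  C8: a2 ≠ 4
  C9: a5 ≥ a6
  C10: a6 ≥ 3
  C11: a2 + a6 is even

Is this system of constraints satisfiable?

From constraints 9 and 10: a5 ≥ a6 and a6 ≥ 3, so a5 ≥ 3. From constraints 5 and 7: a5 ≤ a4 and a4 ≤ 2, so a5 ≤ 2. But 2 < 3, so no value of a5 works.

Unsatisfiable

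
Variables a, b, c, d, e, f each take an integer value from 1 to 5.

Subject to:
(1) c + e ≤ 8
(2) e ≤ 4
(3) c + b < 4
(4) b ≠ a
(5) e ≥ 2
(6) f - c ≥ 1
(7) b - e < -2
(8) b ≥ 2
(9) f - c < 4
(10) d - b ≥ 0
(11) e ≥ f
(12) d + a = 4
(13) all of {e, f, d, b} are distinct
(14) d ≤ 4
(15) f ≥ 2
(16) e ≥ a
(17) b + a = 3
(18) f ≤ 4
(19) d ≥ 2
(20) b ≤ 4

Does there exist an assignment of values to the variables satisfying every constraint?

Unsatisfiable

Constraints 2, 5, 8, 14, 15, 18, 19, and 20 confine each of e, f, d, b to the 3 values {2, …, 4}.
Constraint 13 requires all 4 of them to be distinct, but only 3 values are available — impossible by the pigeonhole principle.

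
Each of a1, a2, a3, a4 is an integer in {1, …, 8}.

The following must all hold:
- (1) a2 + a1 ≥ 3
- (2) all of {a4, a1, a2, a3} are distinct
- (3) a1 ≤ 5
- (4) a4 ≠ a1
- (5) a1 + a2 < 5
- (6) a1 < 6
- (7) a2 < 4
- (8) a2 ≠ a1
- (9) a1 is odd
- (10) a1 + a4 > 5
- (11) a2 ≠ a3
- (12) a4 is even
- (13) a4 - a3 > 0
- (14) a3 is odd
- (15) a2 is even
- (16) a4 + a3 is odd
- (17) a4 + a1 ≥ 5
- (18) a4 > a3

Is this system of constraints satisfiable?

Satisfiable

One satisfying assignment is a1 = 1, a2 = 2, a3 = 3, a4 = 6.
For the less obvious constraints — constraint 1: a2 + a1 = 3; constraint 5: a1 + a2 = 3 — and the others hold by inspection.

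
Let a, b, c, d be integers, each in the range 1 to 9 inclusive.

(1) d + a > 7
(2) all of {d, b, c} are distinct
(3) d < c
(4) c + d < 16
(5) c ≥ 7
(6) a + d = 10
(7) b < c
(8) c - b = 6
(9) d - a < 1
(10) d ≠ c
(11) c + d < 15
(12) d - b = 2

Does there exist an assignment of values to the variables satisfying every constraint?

The assignment a = 5, b = 3, c = 9, d = 5 works:
  constraint 1 holds since d + a = 10.
  constraint 4 holds since c + d = 14.
The rest check out directly.

Satisfiable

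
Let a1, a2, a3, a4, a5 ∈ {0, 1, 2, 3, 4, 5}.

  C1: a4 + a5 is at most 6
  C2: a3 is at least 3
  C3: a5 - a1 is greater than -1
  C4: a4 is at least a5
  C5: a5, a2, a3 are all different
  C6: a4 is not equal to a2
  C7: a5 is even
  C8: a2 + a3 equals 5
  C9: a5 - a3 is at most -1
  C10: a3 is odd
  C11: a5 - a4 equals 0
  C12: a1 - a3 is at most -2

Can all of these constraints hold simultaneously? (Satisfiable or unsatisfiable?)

The assignment a1 = 2, a2 = 0, a3 = 5, a4 = 2, a5 = 2 works:
  constraint 1 holds since a4 + a5 = 4.
  constraint 3 holds since a5 - a1 = 0.
  constraint 8 holds since a2 + a3 = 5.
The rest check out directly.

Satisfiable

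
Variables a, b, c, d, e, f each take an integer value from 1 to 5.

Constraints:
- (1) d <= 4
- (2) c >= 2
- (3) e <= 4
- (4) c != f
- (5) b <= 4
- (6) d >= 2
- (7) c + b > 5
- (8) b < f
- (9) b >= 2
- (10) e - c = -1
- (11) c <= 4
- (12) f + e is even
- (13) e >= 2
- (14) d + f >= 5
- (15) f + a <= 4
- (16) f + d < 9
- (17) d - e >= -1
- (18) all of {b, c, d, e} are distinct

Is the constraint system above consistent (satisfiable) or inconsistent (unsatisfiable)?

Constraints 1, 2, 3, 5, 6, 9, 11, and 13 confine each of b, c, d, e to the 3 values {2, …, 4}.
Constraint 18 requires all 4 of them to be distinct, but only 3 values are available — impossible by the pigeonhole principle.

Unsatisfiable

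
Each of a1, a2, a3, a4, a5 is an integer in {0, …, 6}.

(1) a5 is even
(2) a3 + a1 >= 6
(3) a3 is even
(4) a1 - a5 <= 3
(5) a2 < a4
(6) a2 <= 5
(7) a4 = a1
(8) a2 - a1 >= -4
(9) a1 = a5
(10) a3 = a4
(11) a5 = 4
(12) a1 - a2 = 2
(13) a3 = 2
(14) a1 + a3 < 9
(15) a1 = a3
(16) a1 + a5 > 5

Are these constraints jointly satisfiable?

Unsatisfiable

Constraint 13 fixes a3 = 2 and constraint 11 fixes a5 = 4. Constraints 7, 9, and 10 give a3 = a4 = a1 = a5, so a3 = a5. But 2 ≠ 4 — contradiction.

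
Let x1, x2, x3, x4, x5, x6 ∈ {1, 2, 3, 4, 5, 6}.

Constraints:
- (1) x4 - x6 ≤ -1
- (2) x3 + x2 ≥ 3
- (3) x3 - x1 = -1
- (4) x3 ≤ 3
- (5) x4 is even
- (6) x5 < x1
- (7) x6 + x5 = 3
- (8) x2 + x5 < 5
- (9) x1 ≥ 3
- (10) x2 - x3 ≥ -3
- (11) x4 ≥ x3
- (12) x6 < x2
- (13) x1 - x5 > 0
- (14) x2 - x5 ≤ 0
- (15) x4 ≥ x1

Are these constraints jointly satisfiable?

Unsatisfiable

Constraints 1, 12, 13, 14, and 15 give x4 < x6, x6 < x2, x2 ≤ x5, x5 < x1, x1 ≤ x4. Chaining: x4 < x6 < x2 ≤ x5 < x1 ≤ x4, which forces x4 < x4 — impossible.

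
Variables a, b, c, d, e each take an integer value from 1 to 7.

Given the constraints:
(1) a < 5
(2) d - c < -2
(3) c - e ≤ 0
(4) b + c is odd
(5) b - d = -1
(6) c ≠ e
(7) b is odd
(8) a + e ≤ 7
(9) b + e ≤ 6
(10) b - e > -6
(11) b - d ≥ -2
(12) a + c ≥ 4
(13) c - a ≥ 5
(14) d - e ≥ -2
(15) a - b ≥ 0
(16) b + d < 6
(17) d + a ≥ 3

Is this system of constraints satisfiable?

Constraints 3, 11, 13, 14, and 15 give b − d ≥ -2, d − e ≥ -2, e − c ≥ 0, c − a ≥ 5, a − b ≥ 0.
Adding all 5 inequalities: the left sides telescope to 0, and the right sides sum to (-2) + (-2) + 0 + 5 + 0 = 1. So 0 ≥ 1, which is false.

Unsatisfiable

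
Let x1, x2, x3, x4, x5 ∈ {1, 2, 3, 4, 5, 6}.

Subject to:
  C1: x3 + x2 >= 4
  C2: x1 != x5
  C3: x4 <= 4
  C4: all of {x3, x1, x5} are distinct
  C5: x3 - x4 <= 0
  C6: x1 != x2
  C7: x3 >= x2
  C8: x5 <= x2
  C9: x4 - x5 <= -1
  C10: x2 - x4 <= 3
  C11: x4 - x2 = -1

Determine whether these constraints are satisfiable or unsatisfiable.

Unsatisfiable

Constraints 5, 7, 8, and 9 give x5 ≤ x2, x2 ≤ x3, x3 ≤ x4, x4 < x5. Chaining: x5 ≤ x2 ≤ x3 ≤ x4 < x5, which forces x5 < x5 — impossible.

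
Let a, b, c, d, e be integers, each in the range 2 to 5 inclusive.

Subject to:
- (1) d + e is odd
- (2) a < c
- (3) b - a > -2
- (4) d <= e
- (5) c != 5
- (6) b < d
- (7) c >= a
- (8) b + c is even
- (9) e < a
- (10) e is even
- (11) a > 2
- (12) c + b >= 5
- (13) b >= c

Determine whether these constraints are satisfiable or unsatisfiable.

Unsatisfiable

Constraints 2, 4, 6, 9, and 13 give e < a, a < c, c ≤ b, b < d, d ≤ e. Chaining: e < a < c ≤ b < d ≤ e, which forces e < e — impossible.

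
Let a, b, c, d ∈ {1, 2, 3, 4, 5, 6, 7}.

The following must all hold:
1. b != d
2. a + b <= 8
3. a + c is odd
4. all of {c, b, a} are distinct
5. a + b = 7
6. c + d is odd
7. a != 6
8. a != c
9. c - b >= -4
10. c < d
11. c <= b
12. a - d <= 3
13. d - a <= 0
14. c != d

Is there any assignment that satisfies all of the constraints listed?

Satisfiable

The assignment a = 4, b = 3, c = 1, d = 4 works:
  constraint 2 holds since a + b = 7.
  constraint 5 holds since a + b = 7.
The rest check out directly.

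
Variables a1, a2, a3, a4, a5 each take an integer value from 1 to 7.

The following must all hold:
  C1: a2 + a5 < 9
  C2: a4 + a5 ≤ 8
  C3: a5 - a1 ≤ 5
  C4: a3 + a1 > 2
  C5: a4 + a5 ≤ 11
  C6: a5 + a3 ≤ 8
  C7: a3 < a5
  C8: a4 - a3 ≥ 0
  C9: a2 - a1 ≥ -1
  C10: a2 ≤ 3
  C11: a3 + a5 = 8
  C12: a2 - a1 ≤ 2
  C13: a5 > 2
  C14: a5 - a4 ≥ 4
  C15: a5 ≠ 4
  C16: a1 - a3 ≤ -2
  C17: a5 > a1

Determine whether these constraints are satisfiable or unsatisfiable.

Constraints 3, 8, 14, and 16 give a1 − a5 ≥ -5, a5 − a4 ≥ 4, a4 − a3 ≥ 0, a3 − a1 ≥ 2.
Adding all 4 inequalities: the left sides telescope to 0, and the right sides sum to (-5) + 4 + 0 + 2 = 1. So 0 ≥ 1, which is false.

Unsatisfiable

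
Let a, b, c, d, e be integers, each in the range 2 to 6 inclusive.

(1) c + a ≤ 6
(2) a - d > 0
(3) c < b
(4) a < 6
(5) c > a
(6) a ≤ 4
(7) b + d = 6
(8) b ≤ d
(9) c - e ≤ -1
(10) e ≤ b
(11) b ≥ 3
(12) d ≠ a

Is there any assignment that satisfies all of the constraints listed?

Unsatisfiable

Constraints 2, 5, 8, 9, and 10 give e ≤ b, b ≤ d, d < a, a < c, c < e. Chaining: e ≤ b ≤ d < a < c < e, which forces e < e — impossible.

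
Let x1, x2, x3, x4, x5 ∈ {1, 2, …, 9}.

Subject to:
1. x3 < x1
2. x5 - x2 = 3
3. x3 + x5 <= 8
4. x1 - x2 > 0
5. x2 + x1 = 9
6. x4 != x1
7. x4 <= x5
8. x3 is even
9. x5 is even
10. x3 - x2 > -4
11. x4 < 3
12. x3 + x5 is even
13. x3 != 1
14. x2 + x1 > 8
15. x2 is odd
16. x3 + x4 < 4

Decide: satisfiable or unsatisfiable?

Setting (x1, x2, x3, x4, x5) = (6, 3, 2, 1, 6) satisfies everything: constraint 2: x5 - x2 = 3; constraint 3: x3 + x5 = 8; constraint 4: x1 - x2 = 3, and the others follow.

Satisfiable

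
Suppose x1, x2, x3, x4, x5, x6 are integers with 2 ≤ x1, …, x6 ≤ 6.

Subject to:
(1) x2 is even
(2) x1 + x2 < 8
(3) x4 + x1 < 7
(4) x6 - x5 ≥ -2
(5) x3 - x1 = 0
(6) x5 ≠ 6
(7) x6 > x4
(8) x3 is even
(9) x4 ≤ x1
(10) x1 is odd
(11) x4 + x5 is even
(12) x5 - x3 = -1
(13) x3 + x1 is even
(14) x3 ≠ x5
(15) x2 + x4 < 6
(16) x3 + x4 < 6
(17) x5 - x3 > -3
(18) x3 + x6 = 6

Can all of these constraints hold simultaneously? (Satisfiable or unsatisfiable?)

Constraint 8 makes x3 even and constraint 10 makes x1 odd, so x3 + x1 must be odd. Constraint 13 says x3 + x1 is even — contradiction.

Unsatisfiable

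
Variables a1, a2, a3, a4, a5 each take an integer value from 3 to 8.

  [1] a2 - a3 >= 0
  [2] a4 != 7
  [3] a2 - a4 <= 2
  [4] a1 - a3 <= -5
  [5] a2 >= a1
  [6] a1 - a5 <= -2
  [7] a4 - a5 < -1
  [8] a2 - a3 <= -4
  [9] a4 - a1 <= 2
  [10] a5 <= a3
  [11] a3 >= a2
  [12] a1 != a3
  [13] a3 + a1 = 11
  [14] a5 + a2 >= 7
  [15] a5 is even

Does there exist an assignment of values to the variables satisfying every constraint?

Constraints 1, 3, 4, and 9 give a1 − a4 ≥ -2, a4 − a2 ≥ -2, a2 − a3 ≥ 0, a3 − a1 ≥ 5.
Adding all 4 inequalities: the left sides telescope to 0, and the right sides sum to (-2) + (-2) + 0 + 5 = 1. So 0 ≥ 1, which is false.

Unsatisfiable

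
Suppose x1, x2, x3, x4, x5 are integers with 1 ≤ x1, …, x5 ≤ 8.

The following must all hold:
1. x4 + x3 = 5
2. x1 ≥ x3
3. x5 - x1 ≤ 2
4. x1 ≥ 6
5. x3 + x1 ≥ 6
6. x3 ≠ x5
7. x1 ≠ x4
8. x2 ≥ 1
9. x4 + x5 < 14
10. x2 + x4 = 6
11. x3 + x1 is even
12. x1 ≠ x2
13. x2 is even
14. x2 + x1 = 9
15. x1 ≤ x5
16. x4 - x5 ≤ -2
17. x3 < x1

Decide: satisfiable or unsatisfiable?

Try x1 = 7, x2 = 2, x3 = 1, x4 = 4, x5 = 8.
Check constraint 1: x4 + x3 = 5; constraint 3: x5 - x1 = 1; constraint 5: x3 + x1 = 8. The remaining constraints are straightforward to verify.

Satisfiable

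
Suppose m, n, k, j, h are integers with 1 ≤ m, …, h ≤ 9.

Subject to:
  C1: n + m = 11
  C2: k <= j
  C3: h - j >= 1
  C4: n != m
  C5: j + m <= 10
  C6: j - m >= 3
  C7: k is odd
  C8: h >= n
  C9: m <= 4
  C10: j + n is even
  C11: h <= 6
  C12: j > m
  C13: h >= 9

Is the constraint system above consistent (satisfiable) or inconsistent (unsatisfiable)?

Unsatisfiable

From constraints 8 and 11: n ≤ h ≤ 6. From constraint 9: m ≤ 4. Hence n + m ≤ 10. But constraint 1 requires n + m = 11, and 11 > 10. Contradiction.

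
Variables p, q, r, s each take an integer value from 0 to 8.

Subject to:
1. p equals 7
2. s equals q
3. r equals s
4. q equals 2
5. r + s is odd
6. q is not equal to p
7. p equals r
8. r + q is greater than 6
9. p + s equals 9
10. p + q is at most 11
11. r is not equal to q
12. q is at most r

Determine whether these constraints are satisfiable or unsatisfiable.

Constraint 1 fixes p = 7 and constraint 4 fixes q = 2. Constraints 2, 3, and 7 give p = r = s = q, so p = q. But 7 ≠ 2 — contradiction.

Unsatisfiable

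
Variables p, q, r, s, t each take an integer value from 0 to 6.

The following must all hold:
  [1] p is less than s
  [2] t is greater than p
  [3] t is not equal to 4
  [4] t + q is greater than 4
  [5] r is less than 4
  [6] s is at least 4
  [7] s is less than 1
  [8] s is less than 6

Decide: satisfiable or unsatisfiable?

From constraint 6: s ≥ 4. From constraint 7: s ≤ 0. But 0 < 4, so no value of s works.

Unsatisfiable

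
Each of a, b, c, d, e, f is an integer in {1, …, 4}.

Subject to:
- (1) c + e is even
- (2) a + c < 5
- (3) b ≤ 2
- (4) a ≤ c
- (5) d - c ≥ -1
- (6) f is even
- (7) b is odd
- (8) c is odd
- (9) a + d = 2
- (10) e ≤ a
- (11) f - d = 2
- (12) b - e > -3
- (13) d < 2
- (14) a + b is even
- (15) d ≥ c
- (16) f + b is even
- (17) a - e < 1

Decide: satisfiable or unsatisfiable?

Constraint 6 makes f even and constraint 7 makes b odd, so f + b must be odd. Constraint 16 says f + b is even — contradiction.

Unsatisfiable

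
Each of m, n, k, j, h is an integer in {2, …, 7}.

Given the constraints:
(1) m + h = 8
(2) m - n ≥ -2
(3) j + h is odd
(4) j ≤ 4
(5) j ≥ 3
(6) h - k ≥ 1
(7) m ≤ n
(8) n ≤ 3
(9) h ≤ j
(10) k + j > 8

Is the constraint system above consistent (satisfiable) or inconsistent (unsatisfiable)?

Unsatisfiable

From constraints 7 and 8: m ≤ n ≤ 3. From constraints 4 and 9: h ≤ j ≤ 4. Hence m + h ≤ 7. But constraint 1 requires m + h = 8, and 8 > 7. Contradiction.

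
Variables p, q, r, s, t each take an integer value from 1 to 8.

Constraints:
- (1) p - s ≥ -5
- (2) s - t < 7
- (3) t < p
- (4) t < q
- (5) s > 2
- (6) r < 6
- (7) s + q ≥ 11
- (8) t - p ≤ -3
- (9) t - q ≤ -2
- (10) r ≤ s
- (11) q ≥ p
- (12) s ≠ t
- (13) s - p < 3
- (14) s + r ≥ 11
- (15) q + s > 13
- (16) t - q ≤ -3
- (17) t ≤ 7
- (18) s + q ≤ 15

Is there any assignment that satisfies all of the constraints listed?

Try p = 6, q = 6, r = 3, s = 8, t = 3.
Check constraint 1: p - s = -2; constraint 2: s - t = 5; constraint 7: s + q = 14. The remaining constraints are straightforward to verify.

Satisfiable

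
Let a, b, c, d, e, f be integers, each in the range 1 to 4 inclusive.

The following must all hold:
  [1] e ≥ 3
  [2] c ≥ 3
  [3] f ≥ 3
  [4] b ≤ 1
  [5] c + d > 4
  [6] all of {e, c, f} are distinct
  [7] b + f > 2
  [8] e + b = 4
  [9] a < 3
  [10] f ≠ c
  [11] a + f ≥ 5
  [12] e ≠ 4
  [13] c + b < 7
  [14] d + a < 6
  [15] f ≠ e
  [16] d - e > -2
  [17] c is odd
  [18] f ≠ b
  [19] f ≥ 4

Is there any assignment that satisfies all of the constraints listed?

Constraints 1, 2, and 3 confine each of e, c, f to the 2 values {3, 4} (the domain already gives each ≤ 4).
Constraint 6 requires all 3 of them to be distinct, but only 2 values are available — impossible by the pigeonhole principle.

Unsatisfiable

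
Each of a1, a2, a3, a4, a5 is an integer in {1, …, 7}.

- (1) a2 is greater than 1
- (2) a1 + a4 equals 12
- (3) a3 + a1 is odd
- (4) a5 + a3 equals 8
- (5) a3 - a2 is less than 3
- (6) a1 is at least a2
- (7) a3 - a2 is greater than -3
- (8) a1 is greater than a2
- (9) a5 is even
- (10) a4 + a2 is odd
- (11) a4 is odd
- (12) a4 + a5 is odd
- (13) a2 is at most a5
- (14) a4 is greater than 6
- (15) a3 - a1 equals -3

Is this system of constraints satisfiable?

Satisfiable

One satisfying assignment is a1 = 5, a2 = 2, a3 = 2, a4 = 7, a5 = 6.
For the less obvious constraints — constraint 2: a1 + a4 = 12; constraint 4: a5 + a3 = 8 — and the others hold by inspection.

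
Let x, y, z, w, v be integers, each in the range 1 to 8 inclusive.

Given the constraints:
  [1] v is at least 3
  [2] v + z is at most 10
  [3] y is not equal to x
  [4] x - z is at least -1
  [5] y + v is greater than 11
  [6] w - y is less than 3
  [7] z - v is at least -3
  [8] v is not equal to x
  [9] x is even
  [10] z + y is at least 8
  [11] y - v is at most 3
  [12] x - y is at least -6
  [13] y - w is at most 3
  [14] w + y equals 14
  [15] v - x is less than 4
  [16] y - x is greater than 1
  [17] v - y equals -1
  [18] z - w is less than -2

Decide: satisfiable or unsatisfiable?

One satisfying assignment is x = 4, y = 7, z = 3, w = 7, v = 6.
For the less obvious constraints — constraint 2: v + z = 9; constraint 4: x - z = 1; constraint 5: y + v = 13 — and the others hold by inspection.

Satisfiable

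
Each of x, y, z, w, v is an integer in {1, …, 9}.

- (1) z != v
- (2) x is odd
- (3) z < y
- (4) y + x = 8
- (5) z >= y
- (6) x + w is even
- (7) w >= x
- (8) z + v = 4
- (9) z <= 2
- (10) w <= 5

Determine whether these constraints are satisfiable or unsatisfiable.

From constraints 5 and 9: y ≤ z ≤ 2. From constraints 7 and 10: x ≤ w ≤ 5. Hence y + x ≤ 7. But constraint 4 requires y + x = 8, and 8 > 7. Contradiction.

Unsatisfiable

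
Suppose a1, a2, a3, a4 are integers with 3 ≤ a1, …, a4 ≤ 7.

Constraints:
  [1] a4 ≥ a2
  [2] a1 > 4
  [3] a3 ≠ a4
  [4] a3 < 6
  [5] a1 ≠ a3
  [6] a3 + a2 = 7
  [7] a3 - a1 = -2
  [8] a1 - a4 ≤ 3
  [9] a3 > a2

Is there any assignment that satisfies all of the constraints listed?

The assignment a1 = 6, a2 = 3, a3 = 4, a4 = 6 works:
  constraint 6 holds since a3 + a2 = 7.
  constraint 7 holds since a3 - a1 = -2.
  constraint 8 holds since a1 - a4 = 0.
The rest check out directly.

Satisfiable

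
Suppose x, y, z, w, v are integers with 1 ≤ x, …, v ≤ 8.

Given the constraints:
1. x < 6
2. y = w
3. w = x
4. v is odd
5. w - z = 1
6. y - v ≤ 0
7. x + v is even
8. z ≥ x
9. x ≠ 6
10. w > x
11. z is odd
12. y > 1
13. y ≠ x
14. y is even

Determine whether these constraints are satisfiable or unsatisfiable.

From constraints 2 and 3, y = w = x, so y = x. But constraint 13 says y ≠ x. Contradiction.

Unsatisfiable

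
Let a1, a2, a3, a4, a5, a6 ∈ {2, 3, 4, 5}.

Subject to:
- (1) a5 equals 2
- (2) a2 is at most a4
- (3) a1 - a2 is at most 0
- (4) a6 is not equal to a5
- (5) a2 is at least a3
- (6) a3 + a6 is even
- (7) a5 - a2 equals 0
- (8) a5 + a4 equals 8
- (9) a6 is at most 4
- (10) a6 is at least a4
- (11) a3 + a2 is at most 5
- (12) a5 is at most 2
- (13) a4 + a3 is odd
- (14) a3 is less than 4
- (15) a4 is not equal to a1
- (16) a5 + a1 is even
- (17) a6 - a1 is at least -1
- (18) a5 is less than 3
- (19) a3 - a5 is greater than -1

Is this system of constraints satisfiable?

From constraint 12: a5 ≤ 2. From constraints 9 and 10: a4 ≤ a6 ≤ 4. Hence a5 + a4 ≤ 6. But constraint 8 requires a5 + a4 = 8, and 8 > 6. Contradiction.

Unsatisfiable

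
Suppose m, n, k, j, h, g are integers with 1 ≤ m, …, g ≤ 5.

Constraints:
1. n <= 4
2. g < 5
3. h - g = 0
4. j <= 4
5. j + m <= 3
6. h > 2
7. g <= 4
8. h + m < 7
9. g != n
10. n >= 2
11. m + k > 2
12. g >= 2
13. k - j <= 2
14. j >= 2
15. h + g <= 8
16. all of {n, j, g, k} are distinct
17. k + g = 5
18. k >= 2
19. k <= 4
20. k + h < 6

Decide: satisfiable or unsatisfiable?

Constraints 1, 4, 7, 10, 12, 14, 18, and 19 confine each of n, j, g, k to the 3 values {2, …, 4}.
Constraint 16 requires all 4 of them to be distinct, but only 3 values are available — impossible by the pigeonhole principle.

Unsatisfiable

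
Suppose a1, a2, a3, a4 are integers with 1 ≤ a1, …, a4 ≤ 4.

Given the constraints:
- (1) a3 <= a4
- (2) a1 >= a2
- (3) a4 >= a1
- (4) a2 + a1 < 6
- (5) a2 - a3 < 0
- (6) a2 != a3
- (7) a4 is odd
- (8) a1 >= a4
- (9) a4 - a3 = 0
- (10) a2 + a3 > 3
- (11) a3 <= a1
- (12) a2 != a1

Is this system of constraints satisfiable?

Satisfiable

Setting (a1, a2, a3, a4) = (3, 2, 3, 3) satisfies everything: constraint 4: a2 + a1 = 5; constraint 5: a2 - a3 = -1; constraint 9: a4 - a3 = 0, and the others follow.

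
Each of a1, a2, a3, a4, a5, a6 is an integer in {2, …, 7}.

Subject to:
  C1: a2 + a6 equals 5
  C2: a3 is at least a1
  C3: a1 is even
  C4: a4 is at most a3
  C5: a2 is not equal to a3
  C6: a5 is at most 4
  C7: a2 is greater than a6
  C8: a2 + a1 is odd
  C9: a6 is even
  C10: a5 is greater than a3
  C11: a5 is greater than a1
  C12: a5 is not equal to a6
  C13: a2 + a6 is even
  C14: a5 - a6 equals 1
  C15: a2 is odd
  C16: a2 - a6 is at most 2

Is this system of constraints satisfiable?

Unsatisfiable

Constraint 15 makes a2 odd and constraint 9 makes a6 even, so a2 + a6 must be odd. Constraint 13 says a2 + a6 is even — contradiction.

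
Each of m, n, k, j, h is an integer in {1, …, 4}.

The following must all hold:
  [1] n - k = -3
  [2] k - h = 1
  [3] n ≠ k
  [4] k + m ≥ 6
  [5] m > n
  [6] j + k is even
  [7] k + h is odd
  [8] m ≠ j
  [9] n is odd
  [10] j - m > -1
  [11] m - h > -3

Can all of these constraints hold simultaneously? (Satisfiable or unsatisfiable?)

Setting (m, n, k, j, h) = (3, 1, 4, 4, 3) satisfies everything: constraint 1: n - k = -3; constraint 2: k - h = 1, and the others follow.

Satisfiable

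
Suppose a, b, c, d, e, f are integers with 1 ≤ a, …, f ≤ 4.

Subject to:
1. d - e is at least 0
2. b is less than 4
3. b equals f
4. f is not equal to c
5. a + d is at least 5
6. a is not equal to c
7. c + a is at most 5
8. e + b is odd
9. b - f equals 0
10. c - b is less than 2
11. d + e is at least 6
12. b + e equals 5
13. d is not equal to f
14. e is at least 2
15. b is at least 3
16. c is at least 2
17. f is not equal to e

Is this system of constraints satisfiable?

Try a = 1, b = 3, c = 2, d = 4, e = 2, f = 3.
Check constraint 1: d - e = 2; constraint 5: a + d = 5; constraint 7: c + a = 3. The remaining constraints are straightforward to verify.

Satisfiable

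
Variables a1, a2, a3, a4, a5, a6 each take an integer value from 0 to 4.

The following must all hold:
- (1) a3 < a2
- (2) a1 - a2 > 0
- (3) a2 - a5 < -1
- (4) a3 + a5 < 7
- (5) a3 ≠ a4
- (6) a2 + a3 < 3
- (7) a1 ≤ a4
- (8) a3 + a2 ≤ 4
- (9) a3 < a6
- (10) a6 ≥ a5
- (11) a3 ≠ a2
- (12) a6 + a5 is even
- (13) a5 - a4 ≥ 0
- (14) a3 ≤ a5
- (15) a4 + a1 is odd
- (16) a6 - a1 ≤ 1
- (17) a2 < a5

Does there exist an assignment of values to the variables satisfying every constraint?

Satisfiable

Setting (a1, a2, a3, a4, a5, a6) = (3, 1, 0, 4, 4, 4) satisfies everything: constraint 2: a1 - a2 = 2; constraint 3: a2 - a5 = -3, and the others follow.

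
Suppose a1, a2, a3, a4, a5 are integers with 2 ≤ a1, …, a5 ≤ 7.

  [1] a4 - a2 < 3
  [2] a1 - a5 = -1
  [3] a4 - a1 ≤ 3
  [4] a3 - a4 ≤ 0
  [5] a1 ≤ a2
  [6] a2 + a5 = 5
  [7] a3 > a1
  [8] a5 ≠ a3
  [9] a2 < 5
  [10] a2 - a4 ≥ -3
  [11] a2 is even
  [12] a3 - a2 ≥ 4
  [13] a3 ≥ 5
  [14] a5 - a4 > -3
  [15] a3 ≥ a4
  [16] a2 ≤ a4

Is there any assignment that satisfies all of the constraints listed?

Constraints 4, 10, and 12 give a2 − a4 ≥ -3, a4 − a3 ≥ 0, a3 − a2 ≥ 4.
Adding all 3 inequalities: the left sides telescope to 0, and the right sides sum to (-3) + 0 + 4 = 1. So 0 ≥ 1, which is false.

Unsatisfiable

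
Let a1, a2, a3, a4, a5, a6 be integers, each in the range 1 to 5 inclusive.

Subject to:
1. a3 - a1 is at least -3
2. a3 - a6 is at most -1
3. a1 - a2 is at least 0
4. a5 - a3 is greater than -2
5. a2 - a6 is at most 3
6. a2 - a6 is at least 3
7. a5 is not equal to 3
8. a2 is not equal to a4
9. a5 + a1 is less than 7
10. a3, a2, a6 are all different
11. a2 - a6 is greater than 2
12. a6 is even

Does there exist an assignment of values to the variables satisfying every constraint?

Unsatisfiable

Constraints 1, 2, 3, and 6 give a2 − a6 ≥ 3, a6 − a3 ≥ 1, a3 − a1 ≥ -3, a1 − a2 ≥ 0.
Adding all 4 inequalities: the left sides telescope to 0, and the right sides sum to 3 + 1 + (-3) + 0 = 1. So 0 ≥ 1, which is false.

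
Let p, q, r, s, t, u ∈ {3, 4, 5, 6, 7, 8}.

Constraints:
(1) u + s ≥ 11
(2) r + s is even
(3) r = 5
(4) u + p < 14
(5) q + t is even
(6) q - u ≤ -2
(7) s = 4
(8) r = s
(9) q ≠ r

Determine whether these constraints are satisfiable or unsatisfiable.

Constraint 3 fixes r = 5 and constraint 7 fixes s = 4, but constraint 8 requires r = s. Since 5 ≠ 4, contradiction.

Unsatisfiable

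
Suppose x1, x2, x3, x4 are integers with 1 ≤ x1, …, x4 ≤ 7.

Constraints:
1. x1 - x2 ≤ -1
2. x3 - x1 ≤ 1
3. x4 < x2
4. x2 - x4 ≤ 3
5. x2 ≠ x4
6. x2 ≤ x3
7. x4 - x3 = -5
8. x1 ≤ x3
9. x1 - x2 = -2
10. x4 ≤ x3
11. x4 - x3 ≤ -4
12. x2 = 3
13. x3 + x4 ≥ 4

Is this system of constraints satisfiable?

Constraints 1, 2, 4, and 11 give x2 − x1 ≥ 1, x1 − x3 ≥ -1, x3 − x4 ≥ 4, x4 − x2 ≥ -3.
Adding all 4 inequalities: the left sides telescope to 0, and the right sides sum to 1 + (-1) + 4 + (-3) = 1. So 0 ≥ 1, which is false.

Unsatisfiable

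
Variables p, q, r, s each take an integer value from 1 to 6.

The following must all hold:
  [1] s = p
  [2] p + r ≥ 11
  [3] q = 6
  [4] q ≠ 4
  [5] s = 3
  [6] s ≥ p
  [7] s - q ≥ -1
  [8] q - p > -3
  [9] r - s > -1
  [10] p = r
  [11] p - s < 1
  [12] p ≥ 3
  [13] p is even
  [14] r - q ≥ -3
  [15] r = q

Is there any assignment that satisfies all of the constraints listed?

Unsatisfiable

Constraint 5 fixes s = 3 and constraint 3 fixes q = 6. Constraints 1, 10, and 15 give s = p = r = q, so s = q. But 3 ≠ 6 — contradiction.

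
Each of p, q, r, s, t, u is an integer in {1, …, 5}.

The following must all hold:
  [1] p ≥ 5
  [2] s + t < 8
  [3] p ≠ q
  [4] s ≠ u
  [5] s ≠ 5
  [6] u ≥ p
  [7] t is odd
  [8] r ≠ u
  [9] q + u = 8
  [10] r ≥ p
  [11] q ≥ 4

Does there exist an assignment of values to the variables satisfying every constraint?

From constraint 11: q ≥ 4. From constraints 1 and 6: u ≥ p ≥ 5. Hence q + u ≥ 9. But constraint 9 requires q + u = 8, and 8 < 9. Contradiction.

Unsatisfiable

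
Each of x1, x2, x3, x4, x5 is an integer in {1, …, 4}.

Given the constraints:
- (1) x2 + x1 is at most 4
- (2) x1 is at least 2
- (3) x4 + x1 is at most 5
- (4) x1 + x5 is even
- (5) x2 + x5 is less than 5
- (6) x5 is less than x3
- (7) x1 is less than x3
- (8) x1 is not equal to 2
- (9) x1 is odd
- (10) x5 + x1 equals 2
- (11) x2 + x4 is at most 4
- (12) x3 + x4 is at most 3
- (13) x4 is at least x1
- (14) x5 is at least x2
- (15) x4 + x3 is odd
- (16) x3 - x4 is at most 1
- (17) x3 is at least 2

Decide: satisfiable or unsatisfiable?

Unsatisfiable

From constraint 17: x3 ≥ 2. From constraints 2 and 13: x4 ≥ x1 ≥ 2. Hence x3 + x4 ≥ 4. But constraint 12 requires x3 + x4 ≤ 3, and 3 < 4. Contradiction.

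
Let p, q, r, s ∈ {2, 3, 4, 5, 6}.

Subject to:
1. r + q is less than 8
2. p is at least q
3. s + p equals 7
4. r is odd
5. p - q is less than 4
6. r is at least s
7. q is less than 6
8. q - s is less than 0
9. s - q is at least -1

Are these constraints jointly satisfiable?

Satisfiable

Setting (p, q, r, s) = (4, 2, 5, 3) satisfies everything: constraint 1: r + q = 7; constraint 3: s + p = 7; constraint 5: p - q = 2, and the others follow.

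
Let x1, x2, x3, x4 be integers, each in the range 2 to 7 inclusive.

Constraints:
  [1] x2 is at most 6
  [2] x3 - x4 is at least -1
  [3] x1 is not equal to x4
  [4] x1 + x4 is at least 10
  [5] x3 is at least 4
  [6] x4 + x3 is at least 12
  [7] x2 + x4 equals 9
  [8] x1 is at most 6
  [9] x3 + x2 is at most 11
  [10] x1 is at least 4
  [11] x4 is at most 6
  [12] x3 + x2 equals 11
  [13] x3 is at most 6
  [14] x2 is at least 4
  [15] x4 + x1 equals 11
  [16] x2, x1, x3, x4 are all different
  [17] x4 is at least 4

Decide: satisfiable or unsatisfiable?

Constraints 1, 5, 8, 10, 11, 13, 14, and 17 confine each of x2, x1, x3, x4 to the 3 values {4, …, 6}.
Constraint 16 requires all 4 of them to be distinct, but only 3 values are available — impossible by the pigeonhole principle.

Unsatisfiable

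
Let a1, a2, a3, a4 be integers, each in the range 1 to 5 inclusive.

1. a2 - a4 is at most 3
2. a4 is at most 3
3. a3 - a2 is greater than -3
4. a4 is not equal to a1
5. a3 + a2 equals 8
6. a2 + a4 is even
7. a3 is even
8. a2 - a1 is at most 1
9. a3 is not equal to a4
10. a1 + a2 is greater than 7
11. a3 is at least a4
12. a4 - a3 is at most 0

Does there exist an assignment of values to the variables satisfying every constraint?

Take a1 = 5, a2 = 4, a3 = 4, a4 = 2. Then constraint 1: a2 - a4 = 2; constraint 3: a3 - a2 = 0; constraint 5: a3 + a2 = 8, and every other listed constraint is also met.

Satisfiable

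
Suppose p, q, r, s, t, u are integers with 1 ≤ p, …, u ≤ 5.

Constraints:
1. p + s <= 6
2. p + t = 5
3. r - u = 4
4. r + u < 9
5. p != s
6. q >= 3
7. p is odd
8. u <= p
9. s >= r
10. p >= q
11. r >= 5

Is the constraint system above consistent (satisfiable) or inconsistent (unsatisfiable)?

From constraints 6 and 10: p ≥ q ≥ 3. From constraints 9 and 11: s ≥ r ≥ 5. Hence p + s ≥ 8. But constraint 1 requires p + s ≤ 6, and 6 < 8. Contradiction.

Unsatisfiable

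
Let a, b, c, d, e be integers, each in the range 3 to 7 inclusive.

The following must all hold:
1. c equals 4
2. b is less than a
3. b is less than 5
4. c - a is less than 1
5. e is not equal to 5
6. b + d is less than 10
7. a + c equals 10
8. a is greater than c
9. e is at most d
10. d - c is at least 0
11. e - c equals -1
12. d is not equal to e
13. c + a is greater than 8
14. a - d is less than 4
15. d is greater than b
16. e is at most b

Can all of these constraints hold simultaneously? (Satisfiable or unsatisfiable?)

One satisfying assignment is a = 6, b = 3, c = 4, d = 4, e = 3.
For the less obvious constraints — constraint 4: c - a = -2; constraint 6: b + d = 7; constraint 7: a + c = 10 — and the others hold by inspection.

Satisfiable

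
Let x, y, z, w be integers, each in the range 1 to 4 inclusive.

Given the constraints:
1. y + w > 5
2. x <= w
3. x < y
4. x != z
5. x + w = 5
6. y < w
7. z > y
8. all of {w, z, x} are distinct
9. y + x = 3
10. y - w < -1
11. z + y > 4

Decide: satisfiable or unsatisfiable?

Satisfiable

The assignment x = 1, y = 2, z = 3, w = 4 works:
  constraint 1 holds since y + w = 6.
  constraint 5 holds since x + w = 5.
The rest check out directly.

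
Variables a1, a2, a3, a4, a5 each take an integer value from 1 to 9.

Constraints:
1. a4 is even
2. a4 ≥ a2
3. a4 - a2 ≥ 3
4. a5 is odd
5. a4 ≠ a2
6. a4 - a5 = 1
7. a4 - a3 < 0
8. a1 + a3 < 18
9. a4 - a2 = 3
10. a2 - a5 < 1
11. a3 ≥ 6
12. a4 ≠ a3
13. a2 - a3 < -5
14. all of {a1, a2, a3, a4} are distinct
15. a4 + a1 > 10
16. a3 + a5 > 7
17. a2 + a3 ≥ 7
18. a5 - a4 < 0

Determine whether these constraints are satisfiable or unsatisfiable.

Setting (a1, a2, a3, a4, a5) = (8, 1, 7, 4, 3) satisfies everything: constraint 3: a4 - a2 = 3; constraint 6: a4 - a5 = 1; constraint 7: a4 - a3 = -3, and the others follow.

Satisfiable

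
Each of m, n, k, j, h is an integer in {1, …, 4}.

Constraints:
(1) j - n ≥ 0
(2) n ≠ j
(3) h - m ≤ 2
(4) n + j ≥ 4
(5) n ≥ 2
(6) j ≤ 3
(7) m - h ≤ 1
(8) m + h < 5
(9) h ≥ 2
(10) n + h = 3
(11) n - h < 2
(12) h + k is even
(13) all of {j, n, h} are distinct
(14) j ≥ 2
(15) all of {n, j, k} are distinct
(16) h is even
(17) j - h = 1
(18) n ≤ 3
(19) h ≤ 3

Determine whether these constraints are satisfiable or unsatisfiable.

Constraints 5, 6, 9, 14, 18, and 19 confine each of j, n, h to the 2 values {2, 3}.
Constraint 13 requires all 3 of them to be distinct, but only 2 values are available — impossible by the pigeonhole principle.

Unsatisfiable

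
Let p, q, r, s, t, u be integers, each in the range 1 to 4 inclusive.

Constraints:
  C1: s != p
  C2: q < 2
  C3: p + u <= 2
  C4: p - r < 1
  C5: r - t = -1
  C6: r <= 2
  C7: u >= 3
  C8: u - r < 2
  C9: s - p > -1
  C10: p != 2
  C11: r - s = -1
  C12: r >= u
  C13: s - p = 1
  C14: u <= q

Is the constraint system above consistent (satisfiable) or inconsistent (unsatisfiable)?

Unsatisfiable

From constraints 7 and 12: r ≥ u and u ≥ 3, so r ≥ 3. From constraint 6: r ≤ 2. But 2 < 3, so no value of r works.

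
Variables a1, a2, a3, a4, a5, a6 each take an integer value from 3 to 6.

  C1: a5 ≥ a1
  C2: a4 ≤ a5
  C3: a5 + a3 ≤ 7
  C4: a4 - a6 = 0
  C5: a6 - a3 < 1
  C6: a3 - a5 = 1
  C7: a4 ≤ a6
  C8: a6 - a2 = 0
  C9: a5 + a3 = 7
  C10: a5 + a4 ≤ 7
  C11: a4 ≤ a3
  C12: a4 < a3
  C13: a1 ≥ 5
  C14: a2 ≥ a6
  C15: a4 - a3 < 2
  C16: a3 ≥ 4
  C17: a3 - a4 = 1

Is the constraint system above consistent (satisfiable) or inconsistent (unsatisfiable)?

Unsatisfiable

From constraints 1 and 13: a5 ≥ a1 ≥ 5. From constraint 16: a3 ≥ 4. Hence a5 + a3 ≥ 9. But constraint 3 requires a5 + a3 ≤ 7, and 7 < 9. Contradiction.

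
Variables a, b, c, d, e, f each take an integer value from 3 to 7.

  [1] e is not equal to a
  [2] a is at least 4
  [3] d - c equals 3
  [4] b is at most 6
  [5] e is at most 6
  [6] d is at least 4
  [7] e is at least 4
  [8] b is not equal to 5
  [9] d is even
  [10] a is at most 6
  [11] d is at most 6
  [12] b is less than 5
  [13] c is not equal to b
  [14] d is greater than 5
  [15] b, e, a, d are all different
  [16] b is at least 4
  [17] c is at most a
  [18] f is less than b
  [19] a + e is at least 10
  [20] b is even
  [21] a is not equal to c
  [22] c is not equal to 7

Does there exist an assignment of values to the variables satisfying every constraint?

Unsatisfiable

Constraints 2, 4, 5, 6, 7, 10, 11, and 16 confine each of b, e, a, d to the 3 values {4, …, 6}.
Constraint 15 requires all 4 of them to be distinct, but only 3 values are available — impossible by the pigeonhole principle.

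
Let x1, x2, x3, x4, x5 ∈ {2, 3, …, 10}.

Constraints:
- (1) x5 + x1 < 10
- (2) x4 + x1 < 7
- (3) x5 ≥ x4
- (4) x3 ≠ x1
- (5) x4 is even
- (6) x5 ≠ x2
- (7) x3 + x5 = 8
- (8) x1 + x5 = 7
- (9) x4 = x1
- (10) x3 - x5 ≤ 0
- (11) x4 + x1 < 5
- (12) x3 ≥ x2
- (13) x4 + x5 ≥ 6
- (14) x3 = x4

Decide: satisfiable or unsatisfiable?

From constraints 9 and 14, x3 = x4 = x1, so x3 = x1. But constraint 4 says x3 ≠ x1. Contradiction.

Unsatisfiable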